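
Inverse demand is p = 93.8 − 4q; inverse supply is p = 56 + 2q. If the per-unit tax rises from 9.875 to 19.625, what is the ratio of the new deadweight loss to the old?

Competitive equilibrium: 93.8 − 4q = 56 + 2q → q* = 6.3, p* = 68.6.
For a per-unit tax t: Δq = t/6, so DWL = ½·t·(t/6) = t²/12.
At t = 9.875: DWL = 8.126. At t = 19.625: DWL = 32.095.
Ratio = (19.625/9.875)² = 3.950.

3.950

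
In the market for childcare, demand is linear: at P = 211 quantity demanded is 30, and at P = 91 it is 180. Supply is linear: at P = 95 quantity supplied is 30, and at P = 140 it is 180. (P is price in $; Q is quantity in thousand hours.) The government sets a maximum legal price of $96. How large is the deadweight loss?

$5735.81 thousand

Demand slope = (91 − 211)/(180 − 30) = −0.8, so P = 235 − 0.8Q.
Supply slope = (140 − 95)/(180 − 30) = 0.3, so P = 86 + 0.3Q.
Competitive equilibrium: 235 − 0.8Q = 86 + 0.3Q → Q* = 135.4545, P* = 126.6364.
At the ceiling P = 96, quantity supplied = (96 − 86)/0.3 = 33.3333.
Willingness to pay at Q' = 33.3333: 235 − 0.8·33.3333 = 208.3334.
ΔQ = 135.4545 − 33.3333 = 102.1212; wedge = 208.3334 − 96 = 112.3334.
The triangle = ½ × 102.1212 × 112.3334 = $5735.81 thousand.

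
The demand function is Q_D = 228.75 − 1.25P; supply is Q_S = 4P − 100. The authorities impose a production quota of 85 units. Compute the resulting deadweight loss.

2250.74

In inverse form: demand P = 183 − 0.8Q, supply P = 25 + 0.25Q.
Competitive equilibrium: 183 − 0.8Q = 25 + 0.25Q → Q* = 150.4762, P* = 62.619.
At Q = 85: demand price = 183 − 0.8·85 = 115; supply price = 25 + 0.25·85 = 46.25.
ΔQ = 150.4762 − 85 = 65.4762; wedge = 115 − 46.25 = 68.75.
DWL = ½ × 65.4762 × 68.75 = 2250.74.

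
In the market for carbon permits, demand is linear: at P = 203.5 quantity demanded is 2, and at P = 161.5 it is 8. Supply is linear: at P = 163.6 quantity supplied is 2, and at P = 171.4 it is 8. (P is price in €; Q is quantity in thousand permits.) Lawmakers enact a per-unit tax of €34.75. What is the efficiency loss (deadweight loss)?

€72.74 thousand

Demand slope = (161.5 − 203.5)/(8 − 2) = −7, so P = 217.5 − 7Q.
Supply slope = (171.4 − 163.6)/(8 − 2) = 1.3, so P = 161 + 1.3Q.
Competitive equilibrium: 217.5 − 7Q = 161 + 1.3Q → Q* = 6.8072, P* = 169.8494.
With the tax, the buyer price exceeds the seller price by 34.75: (217.5 − 7Q) − (161 + 1.3Q) = 34.75 → Q' = 2.6205.
ΔQ = 6.8072 − 2.6205 = 4.1867; the wedge equals the tax, 34.75.
Welfare loss = ½ × 4.1867 × 34.75 = €72.74 thousand.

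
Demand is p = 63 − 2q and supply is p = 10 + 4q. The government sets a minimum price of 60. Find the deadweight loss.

161.33

Competitive equilibrium: 63 − 2q = 10 + 4q → q* = 8.8333, p* = 45.3333.
At the floor p = 60, quantity demanded = (63 − 60)/2 = 1.5.
Sellers' marginal cost at q' = 1.5: 10 + 4·1.5 = 16.
Δq = 8.8333 − 1.5 = 7.3333; wedge = 60 − 16 = 44.
Deadweight loss = ½ × 7.3333 × 44 = 161.33.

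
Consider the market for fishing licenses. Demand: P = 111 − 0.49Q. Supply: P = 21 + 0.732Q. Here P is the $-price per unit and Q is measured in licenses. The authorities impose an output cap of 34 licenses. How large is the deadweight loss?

$960.55

Competitive equilibrium: 111 − 0.49Q = 21 + 0.732Q → Q* = 73.64975, P* = 74.91162.
At Q = 34: demand price = 111 − 0.49·34 = 94.34; supply price = 21 + 0.732·34 = 45.888.
ΔQ = 73.64975 − 34 = 39.64975; wedge = 94.34 − 45.888 = 48.452.
Welfare loss = ½ × 39.64975 × 48.452 = $960.55.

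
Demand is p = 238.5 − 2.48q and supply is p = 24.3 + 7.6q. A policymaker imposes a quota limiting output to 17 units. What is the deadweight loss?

91.035

Competitive equilibrium: 238.5 − 2.48q = 24.3 + 7.6q → q* = 21.25, p* = 185.8.
At q = 17: demand price = 238.5 − 2.48·17 = 196.34; supply price = 24.3 + 7.6·17 = 153.5.
Δq = 21.25 − 17 = 4.25; wedge = 196.34 − 153.5 = 42.84.
DWL = ½ × 4.25 × 42.84 = 91.035.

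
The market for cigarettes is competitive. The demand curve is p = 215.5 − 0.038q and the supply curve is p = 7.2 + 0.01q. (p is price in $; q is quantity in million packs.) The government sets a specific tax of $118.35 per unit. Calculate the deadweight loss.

$145903.36 million

Competitive equilibrium: 215.5 − 0.038q = 7.2 + 0.01q → q* = 4339.5833, p* = 50.5958.
With the tax, the buyer price exceeds the seller price by 118.35: (215.5 − 0.038q) − (7.2 + 0.01q) = 118.35 → q' = 1873.9583.
Δq = 4339.5833 − 1873.9583 = 2465.625; the wedge equals the tax, 118.35.
Welfare loss = ½ × 2465.625 × 118.35 = $145903.36 million.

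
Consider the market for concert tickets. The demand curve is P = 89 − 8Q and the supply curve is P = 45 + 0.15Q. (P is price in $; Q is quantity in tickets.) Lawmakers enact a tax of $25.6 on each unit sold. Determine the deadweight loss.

$40.21

Competitive equilibrium: 89 − 8Q = 45 + 0.15Q → Q* = 5.3988, P* = 45.8098.
With the tax, the buyer price exceeds the seller price by 25.6: (89 − 8Q) − (45 + 0.15Q) = 25.6 → Q' = 2.2577.
ΔQ = 5.3988 − 2.2577 = 3.1411; the wedge equals the tax, 25.6.
Deadweight loss = ½ × 3.1411 × 25.6 = $40.21.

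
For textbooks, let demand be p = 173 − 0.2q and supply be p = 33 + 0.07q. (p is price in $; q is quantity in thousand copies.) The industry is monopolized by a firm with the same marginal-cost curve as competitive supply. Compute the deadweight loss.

Competitive equilibrium: 173 − 0.2q = 33 + 0.07q → q* = 518.51852, p* = 69.2963.
Marginal revenue: MR = 173 − 0.4q. Set MR = MC: 173 − 0.4q = 33 + 0.07q → q_m = 297.87234.
Price p_m = 173 − 0.2·297.87234 = 113.42553; MC(q_m) = 33 + 0.07·297.87234 = 53.85106.
Competitive q* = 518.51852, so Δq = 220.64618; wedge = 113.42553 − 53.85106 = 59.57447.
Deadweight loss = ½ × 220.64618 × 59.57447 = $6572.44 thousand.

$6572.44 thousand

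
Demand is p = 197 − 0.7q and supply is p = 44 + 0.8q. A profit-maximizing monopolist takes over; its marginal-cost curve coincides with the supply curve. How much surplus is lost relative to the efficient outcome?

Competitive equilibrium: 197 − 0.7q = 44 + 0.8q → q* = 102, p* = 125.6.
Marginal revenue: MR = 197 − 1.4q. Set MR = MC: 197 − 1.4q = 44 + 0.8q → q_m = 69.5455.
Price p_m = 197 − 0.7·69.5455 = 148.3182; MC(q_m) = 44 + 0.8·69.5455 = 99.6364.
Competitive q* = 102, so Δq = 32.4545; wedge = 148.3182 − 99.6364 = 48.6818.
The triangle = ½ × 32.4545 × 48.6818 = 789.97.

789.97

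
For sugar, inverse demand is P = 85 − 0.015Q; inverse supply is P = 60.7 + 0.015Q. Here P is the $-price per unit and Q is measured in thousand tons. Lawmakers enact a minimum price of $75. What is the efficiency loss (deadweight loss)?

Competitive equilibrium: 85 − 0.015Q = 60.7 + 0.015Q → Q* = 810, P* = 72.85.
At the floor P = 75, quantity demanded = (85 − 75)/0.015 = 666.6667.
Sellers' marginal cost at Q' = 666.6667: 60.7 + 0.015·666.6667 = 70.7.
ΔQ = 810 − 666.6667 = 143.3333; wedge = 75 − 70.7 = 4.3.
DWL = ½ × 143.3333 × 4.3 = $308.17 thousand.

$308.17 thousand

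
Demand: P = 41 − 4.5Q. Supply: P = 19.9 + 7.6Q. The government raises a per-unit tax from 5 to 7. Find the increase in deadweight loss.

0.99

Competitive equilibrium: 41 − 4.5Q = 19.9 + 7.6Q → Q* = 1.7438, P* = 33.1529.
For a per-unit tax t: ΔQ = t/12.1, so DWL = ½·t·(t/12.1) = t²/24.2.
At t = 5: DWL = 1.033. At t = 7: DWL = 2.025.
Increase = 2.025 − 1.033 = 0.99.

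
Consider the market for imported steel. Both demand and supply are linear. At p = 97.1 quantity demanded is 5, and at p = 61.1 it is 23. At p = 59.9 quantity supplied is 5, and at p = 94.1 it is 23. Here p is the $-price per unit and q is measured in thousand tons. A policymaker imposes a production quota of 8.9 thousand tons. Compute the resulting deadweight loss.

$61.99 thousand

Demand slope = (61.1 − 97.1)/(23 − 5) = −2, so p = 107.1 − 2q.
Supply slope = (94.1 − 59.9)/(23 − 5) = 1.9, so p = 50.4 + 1.9q.
Competitive equilibrium: 107.1 − 2q = 50.4 + 1.9q → q* = 14.53846, p* = 78.02308.
At q = 8.9: demand price = 107.1 − 2·8.9 = 89.3; supply price = 50.4 + 1.9·8.9 = 67.31.
Δq = 14.53846 − 8.9 = 5.63846; wedge = 89.3 − 67.31 = 21.99.
Welfare loss = ½ × 5.63846 × 21.99 = $61.99 thousand.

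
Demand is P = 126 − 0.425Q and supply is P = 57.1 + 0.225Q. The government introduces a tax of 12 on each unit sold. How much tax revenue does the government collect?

1050.46

Competitive equilibrium: 126 − 0.425Q = 57.1 + 0.225Q → Q* = 106, P* = 80.95.
With the tax, the buyer price exceeds the seller price by 12: (126 − 0.425Q) − (57.1 + 0.225Q) = 12 → Q' = 87.5385.
Tax revenue = 12 × 87.5385 = 1050.46.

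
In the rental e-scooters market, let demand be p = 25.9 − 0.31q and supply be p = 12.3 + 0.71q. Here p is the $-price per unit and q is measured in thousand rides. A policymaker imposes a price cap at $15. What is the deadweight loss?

Competitive equilibrium: 25.9 − 0.31q = 12.3 + 0.71q → q* = 13.3333, p* = 21.7667.
At the ceiling p = 15, quantity supplied = (15 − 12.3)/0.71 = 3.8028.
Willingness to pay at q' = 3.8028: 25.9 − 0.31·3.8028 = 24.7211.
Δq = 13.3333 − 3.8028 = 9.5305; wedge = 24.7211 − 15 = 9.7211.
Welfare loss = ½ × 9.5305 × 9.7211 = $46.32 thousand.

$46.32 thousand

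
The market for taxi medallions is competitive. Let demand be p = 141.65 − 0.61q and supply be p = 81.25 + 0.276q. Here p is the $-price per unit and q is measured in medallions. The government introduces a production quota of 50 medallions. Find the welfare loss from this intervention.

Competitive equilibrium: 141.65 − 0.61q = 81.25 + 0.276q → q* = 68.1716, p* = 100.0653.
At q = 50: demand price = 141.65 − 0.61·50 = 111.15; supply price = 81.25 + 0.276·50 = 95.05.
Δq = 68.1716 − 50 = 18.1716; wedge = 111.15 − 95.05 = 16.1.
The triangle = ½ × 18.1716 × 16.1 = $146.28.

$146.28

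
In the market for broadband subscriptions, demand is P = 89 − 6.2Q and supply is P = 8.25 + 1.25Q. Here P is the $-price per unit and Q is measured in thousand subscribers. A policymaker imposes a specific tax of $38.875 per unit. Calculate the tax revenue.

Competitive equilibrium: 89 − 6.2Q = 8.25 + 1.25Q → Q* = 10.8389, P* = 21.7987.
With the tax, the buyer price exceeds the seller price by 38.875: (89 − 6.2Q) − (8.25 + 1.25Q) = 38.875 → Q' = 5.6208.
Tax revenue = 38.875 × 5.6208 = $218.51 thousand.

$218.51 thousand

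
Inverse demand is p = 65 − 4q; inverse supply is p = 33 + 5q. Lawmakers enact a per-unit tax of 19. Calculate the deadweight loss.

20.06

Competitive equilibrium: 65 − 4q = 33 + 5q → q* = 3.5556, p* = 50.7778.
With the tax, the buyer price exceeds the seller price by 19: (65 − 4q) − (33 + 5q) = 19 → q' = 1.4444.
Δq = 3.5556 − 1.4444 = 2.1112; the wedge equals the tax, 19.
Deadweight loss = ½ × 2.1112 × 19 = 20.06.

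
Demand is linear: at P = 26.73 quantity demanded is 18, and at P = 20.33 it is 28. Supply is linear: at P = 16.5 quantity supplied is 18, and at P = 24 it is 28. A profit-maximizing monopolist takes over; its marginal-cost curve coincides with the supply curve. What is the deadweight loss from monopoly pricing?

44.43

Demand slope = (20.33 − 26.73)/(28 − 18) = −0.64, so P = 38.25 − 0.64Q.
Supply slope = (24 − 16.5)/(28 − 18) = 0.75, so P = 3 + 0.75Q.
Competitive equilibrium: 38.25 − 0.64Q = 3 + 0.75Q → Q* = 25.3597, P* = 22.0198.
Marginal revenue: MR = 38.25 − 1.28Q. Set MR = MC: 38.25 − 1.28Q = 3 + 0.75Q → Q_m = 17.3645.
Price P_m = 38.25 − 0.64·17.3645 = 27.1367; MC(Q_m) = 3 + 0.75·17.3645 = 16.0234.
Competitive Q* = 25.3597, so ΔQ = 7.9952; wedge = 27.1367 − 16.0234 = 11.1133.
The triangle = ½ × 7.9952 × 11.1133 = 44.43.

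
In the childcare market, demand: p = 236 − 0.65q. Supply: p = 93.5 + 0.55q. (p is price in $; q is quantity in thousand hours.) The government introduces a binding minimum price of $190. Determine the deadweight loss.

$1381.29 thousand

Competitive equilibrium: 236 − 0.65q = 93.5 + 0.55q → q* = 118.75, p* = 158.8125.
At the floor p = 190, quantity demanded = (236 − 190)/0.65 = 70.7692.
Sellers' marginal cost at q' = 70.7692: 93.5 + 0.55·70.7692 = 132.4231.
Δq = 118.75 − 70.7692 = 47.9808; wedge = 190 − 132.4231 = 57.5769.
The triangle = ½ × 47.9808 × 57.5769 = $1381.29 thousand.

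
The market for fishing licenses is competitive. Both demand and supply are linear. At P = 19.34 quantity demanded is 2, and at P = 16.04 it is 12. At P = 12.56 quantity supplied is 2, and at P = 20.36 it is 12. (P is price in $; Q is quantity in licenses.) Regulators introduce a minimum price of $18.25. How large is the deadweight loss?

Demand slope = (16.04 − 19.34)/(12 − 2) = −0.33, so P = 20 − 0.33Q.
Supply slope = (20.36 − 12.56)/(12 − 2) = 0.78, so P = 11 + 0.78Q.
Competitive equilibrium: 20 − 0.33Q = 11 + 0.78Q → Q* = 8.1081, P* = 17.3243.
At the floor P = 18.25, quantity demanded = (20 − 18.25)/0.33 = 5.303.
Sellers' marginal cost at Q' = 5.303: 11 + 0.78·5.303 = 15.1363.
ΔQ = 8.1081 − 5.303 = 2.8051; wedge = 18.25 − 15.1363 = 3.1137.
Deadweight loss = ½ × 2.8051 × 3.1137 = $4.37.

$4.37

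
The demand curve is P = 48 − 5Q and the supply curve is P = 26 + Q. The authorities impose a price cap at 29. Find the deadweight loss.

1.33

Competitive equilibrium: 48 − 5Q = 26 + Q → Q* = 3.6667, P* = 29.6667.
At the ceiling P = 29, quantity supplied = (29 − 26)/1 = 3.
Willingness to pay at Q' = 3: 48 − 5·3 = 33.
ΔQ = 3.6667 − 3 = 0.6667; wedge = 33 − 29 = 4.
Deadweight loss = ½ × 0.6667 × 4 = 1.33.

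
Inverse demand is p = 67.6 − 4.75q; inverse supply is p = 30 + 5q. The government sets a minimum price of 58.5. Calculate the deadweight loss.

18.36

Competitive equilibrium: 67.6 − 4.75q = 30 + 5q → q* = 3.8564, p* = 49.2821.
At the floor p = 58.5, quantity demanded = (67.6 − 58.5)/4.75 = 1.9158.
Sellers' marginal cost at q' = 1.9158: 30 + 5·1.9158 = 39.579.
Δq = 3.8564 − 1.9158 = 1.9406; wedge = 58.5 − 39.579 = 18.921.
The triangle = ½ × 1.9406 × 18.921 = 18.36.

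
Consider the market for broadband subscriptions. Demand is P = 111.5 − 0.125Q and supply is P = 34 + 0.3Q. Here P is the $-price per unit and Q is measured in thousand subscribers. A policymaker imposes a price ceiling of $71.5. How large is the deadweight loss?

$698.99 thousand

Competitive equilibrium: 111.5 − 0.125Q = 34 + 0.3Q → Q* = 182.3529, P* = 88.7059.
At the ceiling P = 71.5, quantity supplied = (71.5 − 34)/0.3 = 125.
Willingness to pay at Q' = 125: 111.5 − 0.125·125 = 95.875.
ΔQ = 182.3529 − 125 = 57.3529; wedge = 95.875 − 71.5 = 24.375.
The triangle = ½ × 57.3529 × 24.375 = $698.99 thousand.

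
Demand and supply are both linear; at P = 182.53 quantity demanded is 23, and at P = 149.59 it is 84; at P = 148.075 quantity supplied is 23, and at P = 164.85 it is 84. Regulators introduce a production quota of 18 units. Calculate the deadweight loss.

Demand slope = (149.59 − 182.53)/(84 − 23) = −0.54, so P = 194.95 − 0.54Q.
Supply slope = (164.85 − 148.075)/(84 − 23) = 0.275, so P = 141.75 + 0.275Q.
Competitive equilibrium: 194.95 − 0.54Q = 141.75 + 0.275Q → Q* = 65.2761, P* = 159.7009.
At Q = 18: demand price = 194.95 − 0.54·18 = 185.23; supply price = 141.75 + 0.275·18 = 146.7.
ΔQ = 65.2761 − 18 = 47.2761; wedge = 185.23 − 146.7 = 38.53.
Deadweight loss = ½ × 47.2761 × 38.53 = 910.77.

910.77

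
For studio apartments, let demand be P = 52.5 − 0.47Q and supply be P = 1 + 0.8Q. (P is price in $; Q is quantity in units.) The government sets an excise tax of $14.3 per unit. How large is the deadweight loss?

$80.51

Competitive equilibrium: 52.5 − 0.47Q = 1 + 0.8Q → Q* = 40.5512, P* = 33.4409.
With the tax, the buyer price exceeds the seller price by 14.3: (52.5 − 0.47Q) − (1 + 0.8Q) = 14.3 → Q' = 29.2913.
ΔQ = 40.5512 − 29.2913 = 11.2599; the wedge equals the tax, 14.3.
Welfare loss = ½ × 11.2599 × 14.3 = $80.51.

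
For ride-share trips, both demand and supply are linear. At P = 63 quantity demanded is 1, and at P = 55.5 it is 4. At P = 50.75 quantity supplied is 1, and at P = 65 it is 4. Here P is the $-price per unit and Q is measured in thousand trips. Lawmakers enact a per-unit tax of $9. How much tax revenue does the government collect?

Demand slope = (55.5 − 63)/(4 − 1) = −2.5, so P = 65.5 − 2.5Q.
Supply slope = (65 − 50.75)/(4 − 1) = 4.75, so P = 46 + 4.75Q.
Competitive equilibrium: 65.5 − 2.5Q = 46 + 4.75Q → Q* = 2.6897, P* = 58.7759.
With the tax, the buyer price exceeds the seller price by 9: (65.5 − 2.5Q) − (46 + 4.75Q) = 9 → Q' = 1.4483.
Tax revenue = 9 × 1.4483 = $13.03 thousand.

$13.03 thousand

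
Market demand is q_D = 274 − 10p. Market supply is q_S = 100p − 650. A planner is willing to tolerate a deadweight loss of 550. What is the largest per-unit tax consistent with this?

11

In inverse form: demand p = 27.4 − 0.1q, supply p = 6.5 + 0.01q.
Competitive equilibrium: 27.4 − 0.1q = 6.5 + 0.01q → q* = 190, p* = 8.4.
A tax t gives Δq = t/0.11 and wedge t, so DWL = t²/0.22.
t²/0.22 = 550 → t² = 121 → t = 11.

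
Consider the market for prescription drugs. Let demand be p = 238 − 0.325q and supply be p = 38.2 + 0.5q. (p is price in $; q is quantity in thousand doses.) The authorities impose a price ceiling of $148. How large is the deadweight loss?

$210.35 thousand

Competitive equilibrium: 238 − 0.325q = 38.2 + 0.5q → q* = 242.1818, p* = 159.2909.
At the ceiling p = 148, quantity supplied = (148 − 38.2)/0.5 = 219.6.
Willingness to pay at q' = 219.6: 238 − 0.325·219.6 = 166.63.
Δq = 242.1818 − 219.6 = 22.5818; wedge = 166.63 − 148 = 18.63.
DWL = ½ × 22.5818 × 18.63 = $210.35 thousand.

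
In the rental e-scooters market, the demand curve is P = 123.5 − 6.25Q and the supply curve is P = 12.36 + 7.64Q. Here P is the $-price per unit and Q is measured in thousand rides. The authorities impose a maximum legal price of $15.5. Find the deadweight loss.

Competitive equilibrium: 123.5 − 6.25Q = 12.36 + 7.64Q → Q* = 8.00144, P* = 73.491.
At the ceiling P = 15.5, quantity supplied = (15.5 − 12.36)/7.64 = 0.41099.
Willingness to pay at Q' = 0.41099: 123.5 − 6.25·0.41099 = 120.93131.
ΔQ = 8.00144 − 0.41099 = 7.59045; wedge = 120.93131 − 15.5 = 105.43131.
The triangle = ½ × 7.59045 × 105.43131 = $400.14 thousand.

$400.14 thousand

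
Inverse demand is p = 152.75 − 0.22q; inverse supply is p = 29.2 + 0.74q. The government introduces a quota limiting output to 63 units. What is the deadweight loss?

Competitive equilibrium: 152.75 − 0.22q = 29.2 + 0.74q → q* = 128.6979, p* = 124.4365.
At q = 63: demand price = 152.75 − 0.22·63 = 138.89; supply price = 29.2 + 0.74·63 = 75.82.
Δq = 128.6979 − 63 = 65.6979; wedge = 138.89 − 75.82 = 63.07.
The triangle = ½ × 65.6979 × 63.07 = 2071.78.

2071.78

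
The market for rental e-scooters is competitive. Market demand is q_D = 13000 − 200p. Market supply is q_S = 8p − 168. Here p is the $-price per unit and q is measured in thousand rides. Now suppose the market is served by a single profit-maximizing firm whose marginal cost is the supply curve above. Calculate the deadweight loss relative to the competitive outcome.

$10.21 thousand

In inverse form: demand p = 65 − 0.005q, supply p = 21 + 0.125q.
Competitive equilibrium: 65 − 0.005q = 21 + 0.125q → q* = 338.4615, p* = 63.3077.
Marginal revenue: MR = 65 − 0.01q. Set MR = MC: 65 − 0.01q = 21 + 0.125q → q_m = 325.9259.
Price p_m = 65 − 0.005·325.9259 = 63.3704; MC(q_m) = 21 + 0.125·325.9259 = 61.7407.
Competitive q* = 338.4615, so Δq = 12.5356; wedge = 63.3704 − 61.7407 = 1.6297.
DWL = ½ × 12.5356 × 1.6297 = $10.21 thousand.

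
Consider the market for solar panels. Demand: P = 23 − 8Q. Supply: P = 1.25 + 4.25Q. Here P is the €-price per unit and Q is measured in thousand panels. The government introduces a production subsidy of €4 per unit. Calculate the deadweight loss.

€0.65 thousand

Competitive equilibrium: 23 − 8Q = 1.25 + 4.25Q → Q* = 1.7755, P* = 8.7959.
The subsidy lowers effective supply by 4: P = 4.25Q − 2.75.
New quantity: 23 − 8Q = 4.25Q − 2.75 → Q' = 2.102.
Overproduction ΔQ = 2.102 − 1.7755 = 0.3265; wedge = subsidy = 4.
Deadweight loss = ½ × 0.3265 × 4 = €0.65 thousand.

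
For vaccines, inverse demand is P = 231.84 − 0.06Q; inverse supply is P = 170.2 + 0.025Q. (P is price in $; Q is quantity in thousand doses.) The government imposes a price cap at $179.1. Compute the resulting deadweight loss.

$5792.38 thousand

Competitive equilibrium: 231.84 − 0.06Q = 170.2 + 0.025Q → Q* = 725.1765, P* = 188.3294.
At the ceiling P = 179.1, quantity supplied = (179.1 − 170.2)/0.025 = 356.
Willingness to pay at Q' = 356: 231.84 − 0.06·356 = 210.48.
ΔQ = 725.1765 − 356 = 369.1765; wedge = 210.48 − 179.1 = 31.38.
Welfare loss = ½ × 369.1765 × 31.38 = $5792.38 thousand.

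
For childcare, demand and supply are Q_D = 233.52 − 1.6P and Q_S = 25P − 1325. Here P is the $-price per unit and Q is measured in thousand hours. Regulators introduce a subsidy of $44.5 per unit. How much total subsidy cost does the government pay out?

$9197.78 thousand

In inverse form: demand P = 145.95 − 0.625Q, supply P = 53 + 0.04Q.
Competitive equilibrium: 145.95 − 0.625Q = 53 + 0.04Q → Q* = 139.7744, P* = 58.591.
The subsidy lowers effective supply by 44.5: P = 8.5 + 0.04Q.
New quantity: 145.95 − 0.625Q = 8.5 + 0.04Q → Q' = 206.6917.
Total subsidy cost = 44.5 × 206.6917 = $9197.78 thousand.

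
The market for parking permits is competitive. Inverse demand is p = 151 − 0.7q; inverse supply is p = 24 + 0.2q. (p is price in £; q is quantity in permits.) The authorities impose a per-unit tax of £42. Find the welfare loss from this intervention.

Competitive equilibrium: 151 − 0.7q = 24 + 0.2q → q* = 141.1111, p* = 52.2222.
With the tax, the buyer price exceeds the seller price by 42: (151 − 0.7q) − (24 + 0.2q) = 42 → q' = 94.4444.
Δq = 141.1111 − 94.4444 = 46.6667; the wedge equals the tax, 42.
The triangle = ½ × 46.6667 × 42 = £980.

£980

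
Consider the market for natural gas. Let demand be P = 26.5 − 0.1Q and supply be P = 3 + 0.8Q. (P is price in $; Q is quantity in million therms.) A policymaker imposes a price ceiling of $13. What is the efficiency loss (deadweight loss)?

Competitive equilibrium: 26.5 − 0.1Q = 3 + 0.8Q → Q* = 26.1111, P* = 23.8889.
At the ceiling P = 13, quantity supplied = (13 − 3)/0.8 = 12.5.
Willingness to pay at Q' = 12.5: 26.5 − 0.1·12.5 = 25.25.
ΔQ = 26.1111 − 12.5 = 13.6111; wedge = 25.25 − 13 = 12.25.
Deadweight loss = ½ × 13.6111 × 12.25 = $83.37 million.

$83.37 million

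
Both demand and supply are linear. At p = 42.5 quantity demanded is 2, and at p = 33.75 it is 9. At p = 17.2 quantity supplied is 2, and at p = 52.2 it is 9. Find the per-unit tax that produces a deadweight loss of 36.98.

Demand slope = (33.75 − 42.5)/(9 − 2) = −1.25, so p = 45 − 1.25q.
Supply slope = (52.2 − 17.2)/(9 − 2) = 5, so p = 7.2 + 5q.
Competitive equilibrium: 45 − 1.25q = 7.2 + 5q → q* = 6.048, p* = 37.44.
A tax t gives Δq = t/6.25 and wedge t, so DWL = t²/12.5.
t²/12.5 = 36.98 → t² = 462.25 → t = 21.5.

21.5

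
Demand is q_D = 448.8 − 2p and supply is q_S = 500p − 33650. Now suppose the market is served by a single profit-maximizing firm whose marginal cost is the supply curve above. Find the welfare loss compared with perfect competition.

6121.01

In inverse form: demand p = 224.4 − 0.5q, supply p = 67.3 + 0.002q.
Competitive equilibrium: 224.4 − 0.5q = 67.3 + 0.002q → q* = 312.9482, p* = 67.9259.
Marginal revenue: MR = 224.4 − q. Set MR = MC: 224.4 − q = 67.3 + 0.002q → q_m = 156.7864.
Price p_m = 224.4 − 0.5·156.7864 = 146.0068; MC(q_m) = 67.3 + 0.002·156.7864 = 67.6136.
Competitive q* = 312.9482, so Δq = 156.1618; wedge = 146.0068 − 67.6136 = 78.3932.
DWL = ½ × 156.1618 × 78.3932 = 6121.01.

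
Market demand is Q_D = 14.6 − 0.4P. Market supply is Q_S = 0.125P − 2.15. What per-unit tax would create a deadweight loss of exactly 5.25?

10.5

In inverse form: demand P = 36.5 − 2.5Q, supply P = 17.2 + 8Q.
Competitive equilibrium: 36.5 − 2.5Q = 17.2 + 8Q → Q* = 1.8381, P* = 31.9048.
A tax t gives ΔQ = t/10.5 and wedge t, so DWL = t²/21.
t²/21 = 5.25 → t² = 110.25 → t = 10.5.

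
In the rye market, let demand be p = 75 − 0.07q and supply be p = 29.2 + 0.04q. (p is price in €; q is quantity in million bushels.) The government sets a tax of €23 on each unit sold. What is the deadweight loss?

Competitive equilibrium: 75 − 0.07q = 29.2 + 0.04q → q* = 416.3636, p* = 45.8545.
With the tax, the buyer price exceeds the seller price by 23: (75 − 0.07q) − (29.2 + 0.04q) = 23 → q' = 207.2727.
Δq = 416.3636 − 207.2727 = 209.0909; the wedge equals the tax, 23.
The triangle = ½ × 209.0909 × 23 = €2404.55 million.

€2404.55 million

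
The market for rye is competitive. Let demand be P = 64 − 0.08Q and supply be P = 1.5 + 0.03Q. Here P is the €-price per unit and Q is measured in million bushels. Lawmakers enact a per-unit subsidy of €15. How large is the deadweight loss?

Competitive equilibrium: 64 − 0.08Q = 1.5 + 0.03Q → Q* = 568.1818, P* = 18.5455.
The subsidy lowers effective supply by 15: P = 0.03Q − 13.5.
New quantity: 64 − 0.08Q = 0.03Q − 13.5 → Q' = 704.5455.
Overproduction ΔQ = 704.5455 − 568.1818 = 136.3637; wedge = subsidy = 15.
The triangle = ½ × 136.3637 × 15 = €1022.73 million.

€1022.73 million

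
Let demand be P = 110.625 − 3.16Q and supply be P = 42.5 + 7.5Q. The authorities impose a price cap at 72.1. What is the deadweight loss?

Competitive equilibrium: 110.625 − 3.16Q = 42.5 + 7.5Q → Q* = 6.3907, P* = 90.4303.
At the ceiling P = 72.1, quantity supplied = (72.1 − 42.5)/7.5 = 3.9467.
Willingness to pay at Q' = 3.9467: 110.625 − 3.16·3.9467 = 98.1534.
ΔQ = 6.3907 − 3.9467 = 2.444; wedge = 98.1534 − 72.1 = 26.0534.
The triangle = ½ × 2.444 × 26.0534 = 31.84.

31.84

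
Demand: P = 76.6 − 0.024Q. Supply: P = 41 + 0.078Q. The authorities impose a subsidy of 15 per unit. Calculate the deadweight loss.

1102.94

Competitive equilibrium: 76.6 − 0.024Q = 41 + 0.078Q → Q* = 349.0196, P* = 68.2235.
The subsidy lowers effective supply by 15: P = 26 + 0.078Q.
New quantity: 76.6 − 0.024Q = 26 + 0.078Q → Q' = 496.0784.
Overproduction ΔQ = 496.0784 − 349.0196 = 147.0588; wedge = subsidy = 15.
Welfare loss = ½ × 147.0588 × 15 = 1102.94.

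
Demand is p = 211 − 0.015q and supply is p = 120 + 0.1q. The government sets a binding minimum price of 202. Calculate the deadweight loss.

2104.35

Competitive equilibrium: 211 − 0.015q = 120 + 0.1q → q* = 791.3043, p* = 199.1304.
At the floor p = 202, quantity demanded = (211 − 202)/0.015 = 600.
Sellers' marginal cost at q' = 600: 120 + 0.1·600 = 180.
Δq = 791.3043 − 600 = 191.3043; wedge = 202 − 180 = 22.
The triangle = ½ × 191.3043 × 22 = 2104.35.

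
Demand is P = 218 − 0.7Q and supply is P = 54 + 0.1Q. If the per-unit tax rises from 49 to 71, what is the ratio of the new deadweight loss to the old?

Competitive equilibrium: 218 − 0.7Q = 54 + 0.1Q → Q* = 205, P* = 74.5.
For a per-unit tax t: ΔQ = t/0.8, so DWL = ½·t·(t/0.8) = t²/1.6.
At t = 49: DWL = 1500.625. At t = 71: DWL = 3150.625.
Ratio = (71/49)² = 2.100.

2.100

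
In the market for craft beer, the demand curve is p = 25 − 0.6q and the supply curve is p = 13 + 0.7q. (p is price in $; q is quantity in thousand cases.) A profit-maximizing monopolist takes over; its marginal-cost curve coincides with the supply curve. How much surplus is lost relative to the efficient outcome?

$5.52 thousand

Competitive equilibrium: 25 − 0.6q = 13 + 0.7q → q* = 9.2308, p* = 19.4615.
Marginal revenue: MR = 25 − 1.2q. Set MR = MC: 25 − 1.2q = 13 + 0.7q → q_m = 6.3158.
Price p_m = 25 − 0.6·6.3158 = 21.2105; MC(q_m) = 13 + 0.7·6.3158 = 17.4211.
Competitive q* = 9.2308, so Δq = 2.915; wedge = 21.2105 − 17.4211 = 3.7894.
DWL = ½ × 2.915 × 3.7894 = $5.52 thousand.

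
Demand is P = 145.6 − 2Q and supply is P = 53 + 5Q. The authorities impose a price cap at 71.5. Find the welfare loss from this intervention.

317.78

Competitive equilibrium: 145.6 − 2Q = 53 + 5Q → Q* = 13.2286, P* = 119.1429.
At the ceiling P = 71.5, quantity supplied = (71.5 − 53)/5 = 3.7.
Willingness to pay at Q' = 3.7: 145.6 − 2·3.7 = 138.2.
ΔQ = 13.2286 − 3.7 = 9.5286; wedge = 138.2 − 71.5 = 66.7.
DWL = ½ × 9.5286 × 66.7 = 317.78.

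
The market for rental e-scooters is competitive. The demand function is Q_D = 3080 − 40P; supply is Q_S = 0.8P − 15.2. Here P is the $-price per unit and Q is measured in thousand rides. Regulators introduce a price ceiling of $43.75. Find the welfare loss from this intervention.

$420.74 thousand

In inverse form: demand P = 77 − 0.025Q, supply P = 19 + 1.25Q.
Competitive equilibrium: 77 − 0.025Q = 19 + 1.25Q → Q* = 45.4902, P* = 75.8627.
At the ceiling P = 43.75, quantity supplied = (43.75 − 19)/1.25 = 19.8.
Willingness to pay at Q' = 19.8: 77 − 0.025·19.8 = 76.505.
ΔQ = 45.4902 − 19.8 = 25.6902; wedge = 76.505 − 43.75 = 32.755.
The triangle = ½ × 25.6902 × 32.755 = $420.74 thousand.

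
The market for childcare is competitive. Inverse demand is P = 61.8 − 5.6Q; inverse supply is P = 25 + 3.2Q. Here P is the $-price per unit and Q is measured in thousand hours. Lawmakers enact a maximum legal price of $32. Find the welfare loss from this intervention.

Competitive equilibrium: 61.8 − 5.6Q = 25 + 3.2Q → Q* = 4.1818, P* = 38.3818.
At the ceiling P = 32, quantity supplied = (32 − 25)/3.2 = 2.1875.
Willingness to pay at Q' = 2.1875: 61.8 − 5.6·2.1875 = 49.55.
ΔQ = 4.1818 − 2.1875 = 1.9943; wedge = 49.55 − 32 = 17.55.
The triangle = ½ × 1.9943 × 17.55 = $17.50 thousand.

$17.50 thousand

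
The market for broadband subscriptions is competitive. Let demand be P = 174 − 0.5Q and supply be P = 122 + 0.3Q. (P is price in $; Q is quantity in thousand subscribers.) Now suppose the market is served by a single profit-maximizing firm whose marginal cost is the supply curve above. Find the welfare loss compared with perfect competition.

$250 thousand

Competitive equilibrium: 174 − 0.5Q = 122 + 0.3Q → Q* = 65, P* = 141.5.
Marginal revenue: MR = 174 − Q. Set MR = MC: 174 − Q = 122 + 0.3Q → Q_m = 40.
Price P_m = 174 − 0.5·40 = 154; MC(Q_m) = 122 + 0.3·40 = 134.
Competitive Q* = 65, so ΔQ = 25; wedge = 154 − 134 = 20.
DWL = ½ × 25 × 20 = $250 thousand.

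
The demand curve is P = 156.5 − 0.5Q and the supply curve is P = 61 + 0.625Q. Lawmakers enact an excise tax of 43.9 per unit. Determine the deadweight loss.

856.54

Competitive equilibrium: 156.5 − 0.5Q = 61 + 0.625Q → Q* = 84.8889, P* = 114.0556.
With the tax, the buyer price exceeds the seller price by 43.9: (156.5 − 0.5Q) − (61 + 0.625Q) = 43.9 → Q' = 45.8667.
ΔQ = 84.8889 − 45.8667 = 39.0222; the wedge equals the tax, 43.9.
Welfare loss = ½ × 39.0222 × 43.9 = 856.54.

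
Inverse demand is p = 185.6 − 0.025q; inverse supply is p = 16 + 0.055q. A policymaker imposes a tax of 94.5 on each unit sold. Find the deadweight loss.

Competitive equilibrium: 185.6 − 0.025q = 16 + 0.055q → q* = 2120, p* = 132.6.
With the tax, the buyer price exceeds the seller price by 94.5: (185.6 − 0.025q) − (16 + 0.055q) = 94.5 → q' = 938.75.
Δq = 2120 − 938.75 = 1181.25; the wedge equals the tax, 94.5.
Deadweight loss = ½ × 1181.25 × 94.5 = 55814.06.

55814.06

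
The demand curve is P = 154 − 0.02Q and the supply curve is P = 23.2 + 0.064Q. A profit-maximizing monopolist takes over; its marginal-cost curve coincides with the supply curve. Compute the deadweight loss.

Competitive equilibrium: 154 − 0.02Q = 23.2 + 0.064Q → Q* = 1557.14286, P* = 122.85714.
Marginal revenue: MR = 154 − 0.04Q. Set MR = MC: 154 − 0.04Q = 23.2 + 0.064Q → Q_m = 1257.69231.
Price P_m = 154 − 0.02·1257.69231 = 128.84615; MC(Q_m) = 23.2 + 0.064·1257.69231 = 103.69231.
Competitive Q* = 1557.14286, so ΔQ = 299.45055; wedge = 128.84615 − 103.69231 = 25.15384.
The triangle = ½ × 299.45055 × 25.15384 = 3766.17.

3766.17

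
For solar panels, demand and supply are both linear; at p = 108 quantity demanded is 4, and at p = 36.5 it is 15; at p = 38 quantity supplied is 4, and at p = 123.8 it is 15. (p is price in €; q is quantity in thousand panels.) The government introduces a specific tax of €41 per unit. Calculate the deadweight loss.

€58.78 thousand

Demand slope = (36.5 − 108)/(15 − 4) = −6.5, so p = 134 − 6.5q.
Supply slope = (123.8 − 38)/(15 − 4) = 7.8, so p = 6.8 + 7.8q.
Competitive equilibrium: 134 − 6.5q = 6.8 + 7.8q → q* = 8.8951, p* = 76.1818.
With the tax, the buyer price exceeds the seller price by 41: (134 − 6.5q) − (6.8 + 7.8q) = 41 → q' = 6.028.
Δq = 8.8951 − 6.028 = 2.8671; the wedge equals the tax, 41.
Welfare loss = ½ × 2.8671 × 41 = €58.78 thousand.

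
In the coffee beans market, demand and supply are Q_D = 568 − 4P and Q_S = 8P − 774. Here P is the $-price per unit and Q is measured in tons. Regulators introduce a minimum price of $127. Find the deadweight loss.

$690.08

In inverse form: demand P = 142 − 0.25Q, supply P = 96.75 + 0.125Q.
Competitive equilibrium: 142 − 0.25Q = 96.75 + 0.125Q → Q* = 120.6667, P* = 111.8333.
At the floor P = 127, quantity demanded = (142 − 127)/0.25 = 60.
Sellers' marginal cost at Q' = 60: 96.75 + 0.125·60 = 104.25.
ΔQ = 120.6667 − 60 = 60.6667; wedge = 127 − 104.25 = 22.75.
DWL = ½ × 60.6667 × 22.75 = $690.08.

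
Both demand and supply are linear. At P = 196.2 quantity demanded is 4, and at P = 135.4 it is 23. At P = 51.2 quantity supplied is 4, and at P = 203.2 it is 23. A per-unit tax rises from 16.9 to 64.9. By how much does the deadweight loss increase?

175.29

Demand slope = (135.4 − 196.2)/(23 − 4) = −3.2, so P = 209 − 3.2Q.
Supply slope = (203.2 − 51.2)/(23 − 4) = 8, so P = 19.2 + 8Q.
Competitive equilibrium: 209 − 3.2Q = 19.2 + 8Q → Q* = 16.9464, P* = 154.7714.
For a per-unit tax t: ΔQ = t/11.2, so DWL = ½·t·(t/11.2) = t²/22.4.
At t = 16.9: DWL = 12.75. At t = 64.9: DWL = 188.036.
Increase = 188.036 − 12.75 = 175.29.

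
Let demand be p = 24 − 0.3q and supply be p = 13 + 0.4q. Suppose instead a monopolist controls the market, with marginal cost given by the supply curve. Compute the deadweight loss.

Competitive equilibrium: 24 − 0.3q = 13 + 0.4q → q* = 15.7143, p* = 19.2857.
Marginal revenue: MR = 24 − 0.6q. Set MR = MC: 24 − 0.6q = 13 + 0.4q → q_m = 11.
Price p_m = 24 − 0.3·11 = 20.7; MC(q_m) = 13 + 0.4·11 = 17.4.
Competitive q* = 15.7143, so Δq = 4.7143; wedge = 20.7 − 17.4 = 3.3.
The triangle = ½ × 4.7143 × 3.3 = 7.78.

7.78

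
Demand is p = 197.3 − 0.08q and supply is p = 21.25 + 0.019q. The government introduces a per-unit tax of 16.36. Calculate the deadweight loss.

Competitive equilibrium: 197.3 − 0.08q = 21.25 + 0.019q → q* = 1778.2828, p* = 55.0374.
With the tax, the buyer price exceeds the seller price by 16.36: (197.3 − 0.08q) − (21.25 + 0.019q) = 16.36 → q' = 1613.0303.
Δq = 1778.2828 − 1613.0303 = 165.2525; the wedge equals the tax, 16.36.
Welfare loss = ½ × 165.2525 × 16.36 = 1351.77.

1351.77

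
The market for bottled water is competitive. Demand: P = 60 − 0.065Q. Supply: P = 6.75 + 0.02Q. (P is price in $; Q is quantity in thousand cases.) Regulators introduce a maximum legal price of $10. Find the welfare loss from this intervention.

Competitive equilibrium: 60 − 0.065Q = 6.75 + 0.02Q → Q* = 626.4706, P* = 19.2794.
At the ceiling P = 10, quantity supplied = (10 − 6.75)/0.02 = 162.5.
Willingness to pay at Q' = 162.5: 60 − 0.065·162.5 = 49.4375.
ΔQ = 626.4706 − 162.5 = 463.9706; wedge = 49.4375 − 10 = 39.4375.
Welfare loss = ½ × 463.9706 × 39.4375 = $9148.92 thousand.

$9148.92 thousand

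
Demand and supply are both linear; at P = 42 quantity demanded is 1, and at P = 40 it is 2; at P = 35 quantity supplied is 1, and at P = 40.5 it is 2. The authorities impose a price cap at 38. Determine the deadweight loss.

Demand slope = (40 − 42)/(2 − 1) = −2, so P = 44 − 2Q.
Supply slope = (40.5 − 35)/(2 − 1) = 5.5, so P = 29.5 + 5.5Q.
Competitive equilibrium: 44 − 2Q = 29.5 + 5.5Q → Q* = 1.9333, P* = 40.1333.
At the ceiling P = 38, quantity supplied = (38 − 29.5)/5.5 = 1.5455.
Willingness to pay at Q' = 1.5455: 44 − 2·1.5455 = 40.909.
ΔQ = 1.9333 − 1.5455 = 0.3878; wedge = 40.909 − 38 = 2.909.
DWL = ½ × 0.3878 × 2.909 = 0.56.

0.56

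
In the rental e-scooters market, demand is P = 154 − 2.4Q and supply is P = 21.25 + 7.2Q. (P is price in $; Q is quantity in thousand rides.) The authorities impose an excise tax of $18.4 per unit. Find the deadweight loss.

$17.63 thousand

Competitive equilibrium: 154 − 2.4Q = 21.25 + 7.2Q → Q* = 13.8281, P* = 120.8125.
With the tax, the buyer price exceeds the seller price by 18.4: (154 − 2.4Q) − (21.25 + 7.2Q) = 18.4 → Q' = 11.9115.
ΔQ = 13.8281 − 11.9115 = 1.9166; the wedge equals the tax, 18.4.
The triangle = ½ × 1.9166 × 18.4 = $17.63 thousand.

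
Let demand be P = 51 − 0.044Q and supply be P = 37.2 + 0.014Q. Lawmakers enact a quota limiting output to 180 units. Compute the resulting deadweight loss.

Competitive equilibrium: 51 − 0.044Q = 37.2 + 0.014Q → Q* = 237.931, P* = 40.531.
At Q = 180: demand price = 51 − 0.044·180 = 43.08; supply price = 37.2 + 0.014·180 = 39.72.
ΔQ = 237.931 − 180 = 57.931; wedge = 43.08 − 39.72 = 3.36.
The triangle = ½ × 57.931 × 3.36 = 97.32.

97.32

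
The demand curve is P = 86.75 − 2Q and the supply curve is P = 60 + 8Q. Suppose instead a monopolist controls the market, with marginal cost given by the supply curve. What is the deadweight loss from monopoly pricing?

Competitive equilibrium: 86.75 − 2Q = 60 + 8Q → Q* = 2.675, P* = 81.4.
Marginal revenue: MR = 86.75 − 4Q. Set MR = MC: 86.75 − 4Q = 60 + 8Q → Q_m = 2.2292.
Price P_m = 86.75 − 2·2.2292 = 82.2916; MC(Q_m) = 60 + 8·2.2292 = 77.8336.
Competitive Q* = 2.675, so ΔQ = 0.4458; wedge = 82.2916 − 77.8336 = 4.458.
Welfare loss = ½ × 0.4458 × 4.458 = 0.99.

0.99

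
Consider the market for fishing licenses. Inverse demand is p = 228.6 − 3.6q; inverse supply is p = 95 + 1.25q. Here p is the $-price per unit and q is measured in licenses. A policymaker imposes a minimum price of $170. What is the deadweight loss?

Competitive equilibrium: 228.6 − 3.6q = 95 + 1.25q → q* = 27.5464, p* = 129.433.
At the floor p = 170, quantity demanded = (228.6 − 170)/3.6 = 16.2778.
Sellers' marginal cost at q' = 16.2778: 95 + 1.25·16.2778 = 115.3473.
Δq = 27.5464 − 16.2778 = 11.2686; wedge = 170 − 115.3473 = 54.6527.
DWL = ½ × 11.2686 × 54.6527 = $307.93.

$307.93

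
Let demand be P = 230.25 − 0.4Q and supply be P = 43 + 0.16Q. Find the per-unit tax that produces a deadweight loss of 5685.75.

Competitive equilibrium: 230.25 − 0.4Q = 43 + 0.16Q → Q* = 334.375, P* = 96.5.
A tax t gives ΔQ = t/0.56 and wedge t, so DWL = t²/1.12.
t²/1.12 = 5685.75 → t² = 6368.04 → t = 79.8.

79.8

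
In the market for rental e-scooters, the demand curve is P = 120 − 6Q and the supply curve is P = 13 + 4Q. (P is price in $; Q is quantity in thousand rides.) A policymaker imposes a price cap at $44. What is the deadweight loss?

Competitive equilibrium: 120 − 6Q = 13 + 4Q → Q* = 10.7, P* = 55.8.
At the ceiling P = 44, quantity supplied = (44 − 13)/4 = 7.75.
Willingness to pay at Q' = 7.75: 120 − 6·7.75 = 73.5.
ΔQ = 10.7 − 7.75 = 2.95; wedge = 73.5 − 44 = 29.5.
The triangle = ½ × 2.95 × 29.5 = $43.51 thousand.

$43.51 thousand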